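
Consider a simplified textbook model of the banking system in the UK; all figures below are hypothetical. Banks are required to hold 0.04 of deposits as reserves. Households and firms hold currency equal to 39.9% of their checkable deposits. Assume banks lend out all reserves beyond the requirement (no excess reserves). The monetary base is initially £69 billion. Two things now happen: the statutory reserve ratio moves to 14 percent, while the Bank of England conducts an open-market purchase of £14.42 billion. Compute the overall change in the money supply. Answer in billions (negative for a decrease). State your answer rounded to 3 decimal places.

Before: m₁ = (1 + 0.399) / (0.04 + 0.399) ≈ 3.186788, MB₁ = 69, so M₁ = 3.186788 × 69 ≈ 219.8884 billion.
After: m₂ = (1 + 0.399) / (0.14 + 0.399) ≈ 2.595547, MB₂ = 69 + 14.42 = 83.42, so M₂ = 2.595547 × 83.42 ≈ 216.5205 billion.
ΔM = M₂ − M₁ = 216.5205 − 219.8884 = -3.3679 billion.

-3.368 billion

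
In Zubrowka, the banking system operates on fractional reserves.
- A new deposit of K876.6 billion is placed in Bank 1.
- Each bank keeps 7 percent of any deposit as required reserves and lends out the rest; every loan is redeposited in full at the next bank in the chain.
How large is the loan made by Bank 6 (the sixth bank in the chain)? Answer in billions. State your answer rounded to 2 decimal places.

K567.15 billion

Each bank lends a fraction (1 − rr) = 0.9300 of the deposit it receives, so Bank 6 receives 876.6·0.9300^5 and lends 876.6·0.9300^6 ≈ 567.1516 billion.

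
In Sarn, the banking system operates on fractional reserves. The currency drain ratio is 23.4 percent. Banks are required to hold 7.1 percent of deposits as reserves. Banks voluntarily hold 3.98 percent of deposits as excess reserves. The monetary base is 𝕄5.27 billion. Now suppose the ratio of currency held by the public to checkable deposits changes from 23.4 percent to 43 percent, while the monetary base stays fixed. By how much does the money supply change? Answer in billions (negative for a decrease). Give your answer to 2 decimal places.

-4.93 billion

Initially m₁ = (1 + 0.234) / (0.071 + 0.0398 + 0.234) ≈ 3.5789, so M₁ = 3.5789 × 5.27 ≈ 18.8608 billion.
After the change m₂ = (1 + 0.43) / (0.071 + 0.0398 + 0.43) ≈ 2.6442, so M₂ = 2.6442 × 5.27 ≈ 13.9349 billion.
ΔM = M₂ − M₁ = 13.9349 − 18.8608 = -4.9259 billion.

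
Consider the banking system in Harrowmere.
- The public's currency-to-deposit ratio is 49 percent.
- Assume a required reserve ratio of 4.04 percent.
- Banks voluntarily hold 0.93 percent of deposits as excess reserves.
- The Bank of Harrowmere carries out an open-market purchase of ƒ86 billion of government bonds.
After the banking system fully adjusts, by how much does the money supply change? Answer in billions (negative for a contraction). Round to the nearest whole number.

The money multiplier is m = (1 + c) / (rr + e + c) = (1 + 0.49) / (0.0404 + 0.0093 + 0.49) ≈ 2.7608.
The purchase adds 86 billion of base, so ΔM = m × ΔMB = 2.7608 × (+86) = 237.4288 billion.

ƒ237 billion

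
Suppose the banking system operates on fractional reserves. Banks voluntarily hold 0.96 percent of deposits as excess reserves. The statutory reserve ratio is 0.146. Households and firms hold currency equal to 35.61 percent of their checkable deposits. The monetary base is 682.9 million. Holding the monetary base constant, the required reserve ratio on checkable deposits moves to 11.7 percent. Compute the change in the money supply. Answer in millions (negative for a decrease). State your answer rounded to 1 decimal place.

108.7 million

Initially m₁ = (1 + 0.3561) / (0.146 + 0.0096 + 0.3561) ≈ 2.65019, so M₁ = 2.65019 × 682.9 ≈ 1809.8148 million.
After the change m₂ = (1 + 0.3561) / (0.117 + 0.0096 + 0.3561) ≈ 2.80941, so M₂ = 2.80941 × 682.9 ≈ 1918.5461 million.
ΔM = M₂ − M₁ = 1918.5461 − 1809.8148 = 108.7313 million.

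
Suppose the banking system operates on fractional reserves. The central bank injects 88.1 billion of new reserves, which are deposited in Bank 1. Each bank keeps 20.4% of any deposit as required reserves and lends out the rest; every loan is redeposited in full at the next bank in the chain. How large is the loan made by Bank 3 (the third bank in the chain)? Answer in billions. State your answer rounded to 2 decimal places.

44.43 billion

Each bank lends a fraction (1 − rr) = 0.7960 of the deposit it receives, so Bank 3 receives 88.1·0.7960^2 and lends 88.1·0.7960^3 ≈ 44.4340 billion.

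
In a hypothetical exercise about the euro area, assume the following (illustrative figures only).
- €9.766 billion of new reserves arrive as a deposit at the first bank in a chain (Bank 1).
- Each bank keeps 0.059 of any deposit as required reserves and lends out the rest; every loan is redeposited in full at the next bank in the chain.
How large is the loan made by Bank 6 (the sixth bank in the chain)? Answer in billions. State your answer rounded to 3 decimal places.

Each bank lends a fraction (1 − rr) = 0.9410 of the deposit it receives, so Bank 6 receives 9.766·0.9410^5 and lends 9.766·0.9410^6 ≈ 6.7804 billion.

€6.780 billion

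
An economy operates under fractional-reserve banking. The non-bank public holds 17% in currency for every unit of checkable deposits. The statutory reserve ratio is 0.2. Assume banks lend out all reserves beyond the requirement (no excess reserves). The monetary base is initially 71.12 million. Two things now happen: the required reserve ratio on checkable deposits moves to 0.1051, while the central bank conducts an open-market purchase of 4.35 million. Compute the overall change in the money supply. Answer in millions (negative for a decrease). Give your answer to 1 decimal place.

96.1 million

Before: m₁ = (1 + 0.17) / (0.2 + 0.17) ≈ 3.1622, MB₁ = 71.12, so M₁ = 3.1622 × 71.12 ≈ 224.8957 million.
After: m₂ = (1 + 0.17) / (0.1051 + 0.17) ≈ 4.2530, MB₂ = 71.12 + 4.35 = 75.47, so M₂ = 4.2530 × 75.47 ≈ 320.9739 million.
ΔM = M₂ − M₁ = 320.9739 − 224.8957 = 96.0782 million.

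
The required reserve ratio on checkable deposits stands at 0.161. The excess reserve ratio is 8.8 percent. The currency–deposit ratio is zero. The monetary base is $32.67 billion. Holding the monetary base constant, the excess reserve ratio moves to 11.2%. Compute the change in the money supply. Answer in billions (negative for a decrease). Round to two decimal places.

-11.53 billion

Initially m₁ = 1 / (0.161 + 0.088) ≈ 4.01606, so M₁ = 4.01606 × 32.67 ≈ 131.2047 billion.
After the change m₂ = 1 / (0.161 + 0.112) ≈ 3.66300, so M₂ = 3.66300 × 32.67 ≈ 119.6702 billion.
ΔM = M₂ − M₁ = 119.6702 − 131.2047 = -11.5345 billion.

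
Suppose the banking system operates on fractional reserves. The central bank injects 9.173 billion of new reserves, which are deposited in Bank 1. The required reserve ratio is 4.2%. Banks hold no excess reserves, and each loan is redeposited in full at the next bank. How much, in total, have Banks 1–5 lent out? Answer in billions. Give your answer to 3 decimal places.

40.400 billion

Bank i lends (1 − rr)^i of the original deposit: Bank 1 lends 9.173·0.9580 ≈ 8.7877, Bank 2 lends 9.173·0.9580² ≈ 8.4186, and so on.
Summing a geometric series: total = 9.173·[0.9580·(1 − 0.9580^5) / (1 − 0.9580)] ≈ 40.3996 billion.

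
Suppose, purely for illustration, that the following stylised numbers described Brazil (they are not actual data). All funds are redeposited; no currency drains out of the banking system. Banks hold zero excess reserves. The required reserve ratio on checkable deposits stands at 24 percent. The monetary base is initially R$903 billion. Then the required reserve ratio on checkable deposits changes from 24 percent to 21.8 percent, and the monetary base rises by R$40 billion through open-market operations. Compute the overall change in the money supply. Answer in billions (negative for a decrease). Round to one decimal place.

R$563.2 billion

Before: m₁ = 1 / (0.24) ≈ 4.16667, MB₁ = 903, so M₁ = 4.16667 × 903 ≈ 3762.503 billion.
After: m₂ = 1 / (0.218) ≈ 4.58716, MB₂ = 903 + 40 = 943, so M₂ = 4.58716 × 943 ≈ 4325.6919 billion.
ΔM = M₂ − M₁ = 4325.6919 − 3762.503 = 563.1889 billion.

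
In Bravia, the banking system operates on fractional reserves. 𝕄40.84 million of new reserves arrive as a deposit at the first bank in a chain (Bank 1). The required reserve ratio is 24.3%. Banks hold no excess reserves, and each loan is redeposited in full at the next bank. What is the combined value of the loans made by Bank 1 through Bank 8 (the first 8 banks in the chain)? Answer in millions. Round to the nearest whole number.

Bank i lends (1 − rr)^i of the original deposit: Bank 1 lends 40.84·0.7570 ≈ 30.9159, Bank 2 lends 40.84·0.7570² ≈ 23.4033, and so on.
Summing a geometric series: total = 40.84·[0.7570·(1 − 0.7570^8) / (1 − 0.7570)] ≈ 113.5062 million.

𝕄114 million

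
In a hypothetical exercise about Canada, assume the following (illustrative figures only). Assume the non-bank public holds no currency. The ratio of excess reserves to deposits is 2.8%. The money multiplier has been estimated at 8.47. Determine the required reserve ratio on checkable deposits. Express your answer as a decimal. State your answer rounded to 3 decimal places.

0.090

Using m = 8.47. Since m = (1 + c)/(c + rr + e), the denominator satisfies c + rr + e = (1 + c)/m = (1 + 0) / 8.47 ≈ 0.118064.
With c = 0 and e = 0.028, the required reserve ratio on checkable deposits is 0.118064 − 0 − 0.028 = 0.090064.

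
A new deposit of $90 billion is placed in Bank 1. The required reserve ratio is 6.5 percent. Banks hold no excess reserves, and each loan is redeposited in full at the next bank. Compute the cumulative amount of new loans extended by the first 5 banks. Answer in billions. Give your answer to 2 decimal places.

$369.49 billion

Bank i lends (1 − rr)^i of the original deposit: Bank 1 lends 90·0.9350 = 84.1500, Bank 2 lends 90·0.9350² ≈ 78.6803, and so on.
Summing a geometric series: total = 90·[0.9350·(1 − 0.9350^5) / (1 − 0.9350)] ≈ 369.4938 billion.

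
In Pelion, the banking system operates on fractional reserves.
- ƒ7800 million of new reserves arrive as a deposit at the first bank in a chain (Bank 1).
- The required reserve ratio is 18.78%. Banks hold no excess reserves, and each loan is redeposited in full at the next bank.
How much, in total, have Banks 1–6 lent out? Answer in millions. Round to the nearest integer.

ƒ24050 million

Bank i lends (1 − rr)^i of the original deposit: Bank 1 lends 7800·0.8122 = 6335.1600, Bank 2 lends 7800·0.8122² ≈ 5145.4170, and so on.
Summing a geometric series: total = 7800·[0.8122·(1 − 0.8122^6) / (1 − 0.8122)] ≈ 24049.8779 million.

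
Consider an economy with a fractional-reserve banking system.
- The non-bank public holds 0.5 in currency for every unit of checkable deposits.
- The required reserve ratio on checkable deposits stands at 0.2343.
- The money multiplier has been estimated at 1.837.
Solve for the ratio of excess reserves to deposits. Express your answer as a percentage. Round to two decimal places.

8.22%

Using m = 1.837. Since m = (1 + c)/(c + rr + e), the denominator satisfies c + rr + e = (1 + c)/m = (1 + 0.5) / 1.837 ≈ 0.816549.
With c = 0.5 and rr = 0.2343, the ratio of excess reserves to deposits is 0.816549 − 0.5 − 0.2343 = 0.082249.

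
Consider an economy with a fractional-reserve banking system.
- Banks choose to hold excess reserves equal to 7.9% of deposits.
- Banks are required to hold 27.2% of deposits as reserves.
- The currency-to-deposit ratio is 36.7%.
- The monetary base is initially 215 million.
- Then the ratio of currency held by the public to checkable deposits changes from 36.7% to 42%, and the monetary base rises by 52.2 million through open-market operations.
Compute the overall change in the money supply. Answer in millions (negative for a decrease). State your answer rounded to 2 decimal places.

Before: m₁ = (1 + 0.367) / (0.272 + 0.079 + 0.367) ≈ 1.903900, MB₁ = 215, so M₁ = 1.903900 × 215 = 409.3385 million.
After: m₂ = (1 + 0.42) / (0.272 + 0.079 + 0.42) ≈ 1.841764, MB₂ = 215 + 52.2 = 267.2, so M₂ = 1.841764 × 267.2 ≈ 492.1193 million.
ΔM = M₂ − M₁ = 492.1193 − 409.3385 = 82.7808 million.

82.78 million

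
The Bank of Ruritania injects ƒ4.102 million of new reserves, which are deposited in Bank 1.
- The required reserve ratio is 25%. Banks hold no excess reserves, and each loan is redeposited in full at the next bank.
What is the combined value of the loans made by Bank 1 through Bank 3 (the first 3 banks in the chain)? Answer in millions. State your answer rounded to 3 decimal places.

Bank i lends (1 − rr)^i of the original deposit: Bank 1 lends 4.102·0.7500 = 3.0765, Bank 2 lends 4.102·0.7500² ≈ 2.3074, and so on.
Summing a geometric series: total = 4.102·[0.7500·(1 − 0.7500^3) / (1 − 0.7500)] ≈ 7.1144 million.

ƒ7.114 million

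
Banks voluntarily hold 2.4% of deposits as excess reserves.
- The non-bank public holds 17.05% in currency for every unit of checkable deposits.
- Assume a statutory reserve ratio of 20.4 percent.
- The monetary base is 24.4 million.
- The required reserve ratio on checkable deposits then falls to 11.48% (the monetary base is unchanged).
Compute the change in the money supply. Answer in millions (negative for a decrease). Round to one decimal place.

20.7 million

Initially m₁ = (1 + 0.1705) / (0.204 + 0.024 + 0.1705) ≈ 2.9373, so M₁ = 2.9373 × 24.4 ≈ 71.6701 million.
After the change m₂ = (1 + 0.1705) / (0.1148 + 0.024 + 0.1705) ≈ 3.7844, so M₂ = 3.7844 × 24.4 ≈ 92.3394 million.
ΔM = M₂ − M₁ = 92.3394 − 71.6701 = 20.6693 million.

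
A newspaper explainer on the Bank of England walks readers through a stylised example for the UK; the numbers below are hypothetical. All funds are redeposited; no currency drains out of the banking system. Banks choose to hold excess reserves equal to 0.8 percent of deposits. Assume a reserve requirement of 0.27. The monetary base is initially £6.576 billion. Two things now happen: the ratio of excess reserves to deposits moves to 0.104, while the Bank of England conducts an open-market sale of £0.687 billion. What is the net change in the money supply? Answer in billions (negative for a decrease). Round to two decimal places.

-7.91 billion

Before: m₁ = 1 / (0.27 + 0.008) ≈ 3.5971, MB₁ = 6.576, so M₁ = 3.5971 × 6.576 ≈ 23.6545 billion.
After: m₂ = 1 / (0.27 + 0.104) ≈ 2.6738, MB₂ = 6.576 − 0.687 = 5.889, so M₂ = 2.6738 × 5.889 ≈ 15.746 billion.
ΔM = M₂ − M₁ = 15.746 − 23.6545 = -7.9085 billion.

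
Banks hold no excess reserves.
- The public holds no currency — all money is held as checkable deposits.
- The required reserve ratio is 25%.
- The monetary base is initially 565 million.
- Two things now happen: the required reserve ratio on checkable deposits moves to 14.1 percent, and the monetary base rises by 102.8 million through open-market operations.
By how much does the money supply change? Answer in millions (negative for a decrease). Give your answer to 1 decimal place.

2476.2 million

Before: m₁ = 1 / (0.25) = 4, MB₁ = 565, so M₁ = 4 × 565 = 2260 million.
After: m₂ = 1 / (0.141) ≈ 7.09220, MB₂ = 565 + 102.8 = 667.8, so M₂ = 7.09220 × 667.8 ≈ 4736.1712 million.
ΔM = M₂ − M₁ = 4736.1712 − 2260 = 2476.1712 million.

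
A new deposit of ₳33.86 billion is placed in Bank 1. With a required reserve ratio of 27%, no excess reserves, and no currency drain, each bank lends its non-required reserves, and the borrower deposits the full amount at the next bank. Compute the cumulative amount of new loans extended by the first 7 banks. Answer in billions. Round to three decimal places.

₳81.434 billion

Bank i lends (1 − rr)^i of the original deposit: Bank 1 lends 33.86·0.7300 = 24.7178, Bank 2 lends 33.86·0.7300² ≈ 18.0440, and so on.
Summing a geometric series: total = 33.86·[0.7300·(1 − 0.7300^7) / (1 − 0.7300)] ≈ 81.4338 billion.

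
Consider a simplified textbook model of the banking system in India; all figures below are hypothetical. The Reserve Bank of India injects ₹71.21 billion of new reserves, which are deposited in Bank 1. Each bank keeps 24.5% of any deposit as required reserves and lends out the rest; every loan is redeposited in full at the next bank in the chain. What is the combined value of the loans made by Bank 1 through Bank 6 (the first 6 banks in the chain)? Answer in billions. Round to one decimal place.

Bank i lends (1 − rr)^i of the original deposit: Bank 1 lends 71.21·0.7550 ≈ 53.7635, Bank 2 lends 71.21·0.7550² ≈ 40.5915, and so on.
Summing a geometric series: total = 71.21·[0.7550·(1 − 0.7550^6) / (1 − 0.7550)] ≈ 178.7984 billion.

₹178.8 billion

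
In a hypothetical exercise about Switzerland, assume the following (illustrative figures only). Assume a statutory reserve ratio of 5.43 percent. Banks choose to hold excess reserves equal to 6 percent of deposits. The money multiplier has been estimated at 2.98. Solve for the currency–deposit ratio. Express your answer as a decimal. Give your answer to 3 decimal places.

Using m = 2.98. From m = (1 + c)/(c + rr + e), rearranging gives 1 + c = m·(c + rr + e), so c·(1 − m) = m·(rr + e) − 1.
Hence c = [m·(rr + e) − 1]/(1 − m) = [2.98 × (0.0543 + 0.06) − 1] / (1 − 2.98) ≈ 0.333023.

0.333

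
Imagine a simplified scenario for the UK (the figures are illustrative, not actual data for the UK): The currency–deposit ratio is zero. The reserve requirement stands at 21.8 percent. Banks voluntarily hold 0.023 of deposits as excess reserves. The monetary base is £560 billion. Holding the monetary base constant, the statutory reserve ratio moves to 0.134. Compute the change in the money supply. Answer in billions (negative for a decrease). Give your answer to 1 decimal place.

Initially m₁ = 1 / (0.218 + 0.023) ≈ 4.14938, so M₁ = 4.14938 × 560 = 2323.6528 billion.
After the change m₂ = 1 / (0.134 + 0.023) ≈ 6.36943, so M₂ = 6.36943 × 560 = 3566.8808 billion.
ΔM = M₂ − M₁ = 3566.8808 − 2323.6528 = 1243.228 billion.

£1243.2 billion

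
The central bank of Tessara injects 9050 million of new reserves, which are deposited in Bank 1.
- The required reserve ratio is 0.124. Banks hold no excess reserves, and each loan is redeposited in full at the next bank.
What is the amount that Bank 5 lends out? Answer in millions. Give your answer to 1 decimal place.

Each bank lends a fraction (1 − rr) = 0.8760 of the deposit it receives, so Bank 5 receives 9050·0.8760^4 and lends 9050·0.8760^5 ≈ 4668.4113 million.

4668.4 million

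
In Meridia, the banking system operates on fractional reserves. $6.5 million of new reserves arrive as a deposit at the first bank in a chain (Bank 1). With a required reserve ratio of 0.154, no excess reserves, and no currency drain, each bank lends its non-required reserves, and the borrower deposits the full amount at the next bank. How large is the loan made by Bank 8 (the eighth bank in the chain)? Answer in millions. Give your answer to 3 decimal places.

Each bank lends a fraction (1 − rr) = 0.8460 of the deposit it receives, so Bank 8 receives 6.5·0.8460^7 and lends 6.5·0.8460^8 ≈ 1.7056 million.

$1.706 million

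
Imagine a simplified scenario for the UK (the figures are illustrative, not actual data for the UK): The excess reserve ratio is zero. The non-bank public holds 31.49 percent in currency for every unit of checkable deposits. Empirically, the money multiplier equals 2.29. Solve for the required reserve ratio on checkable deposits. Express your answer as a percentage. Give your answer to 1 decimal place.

Using m = 2.29. Since m = (1 + c)/(c + rr + e), the denominator satisfies c + rr + e = (1 + c)/m = (1 + 0.3149) / 2.29 ≈ 0.574192.
With c = 0.3149 and e = 0, the required reserve ratio on checkable deposits is 0.574192 − 0.3149 − 0 = 0.259292.

25.9%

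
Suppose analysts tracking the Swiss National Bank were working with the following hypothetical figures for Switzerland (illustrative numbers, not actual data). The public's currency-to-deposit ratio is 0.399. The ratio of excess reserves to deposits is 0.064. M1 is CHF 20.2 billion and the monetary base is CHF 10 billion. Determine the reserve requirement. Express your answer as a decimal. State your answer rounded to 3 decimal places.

0.230

Using m = M/MB = 20.2/10 = 2.020000. Since m = (1 + c)/(c + rr + e), the denominator satisfies c + rr + e = (1 + c)/m = (1 + 0.399) / 2.020000 ≈ 0.692574.
With c = 0.399 and e = 0.064, the reserve requirement is 0.692574 − 0.399 − 0.064 = 0.229574.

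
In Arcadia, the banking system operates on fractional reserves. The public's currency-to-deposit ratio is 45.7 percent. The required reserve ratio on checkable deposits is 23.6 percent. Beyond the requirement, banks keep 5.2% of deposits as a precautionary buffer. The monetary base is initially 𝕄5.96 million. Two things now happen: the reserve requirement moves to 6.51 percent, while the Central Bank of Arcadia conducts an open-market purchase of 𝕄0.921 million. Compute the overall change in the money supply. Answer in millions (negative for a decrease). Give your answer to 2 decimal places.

𝕄5.81 million

Before: m₁ = (1 + 0.457) / (0.236 + 0.052 + 0.457) ≈ 1.9557, MB₁ = 5.96, so M₁ = 1.9557 × 5.96 ≈ 11.656 million.
After: m₂ = (1 + 0.457) / (0.0651 + 0.052 + 0.457) ≈ 2.5379, MB₂ = 5.96 + 0.921 = 6.881, so M₂ = 2.5379 × 6.881 ≈ 17.4633 million.
ΔM = M₂ − M₁ = 17.4633 − 11.656 = 5.8073 million.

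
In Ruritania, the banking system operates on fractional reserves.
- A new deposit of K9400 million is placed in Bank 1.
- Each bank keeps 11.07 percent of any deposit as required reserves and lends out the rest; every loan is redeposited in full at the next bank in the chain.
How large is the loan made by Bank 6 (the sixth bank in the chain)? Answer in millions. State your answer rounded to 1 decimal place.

Each bank lends a fraction (1 − rr) = 0.8893 of the deposit it receives, so Bank 6 receives 9400·0.8893^5 and lends 9400·0.8893^6 ≈ 4649.6216 million.

K4649.6 million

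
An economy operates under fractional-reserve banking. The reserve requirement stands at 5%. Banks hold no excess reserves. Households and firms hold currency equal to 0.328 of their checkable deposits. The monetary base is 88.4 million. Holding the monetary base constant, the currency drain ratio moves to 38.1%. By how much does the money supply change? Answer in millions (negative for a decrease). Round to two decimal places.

-27.32 million

Initially m₁ = (1 + 0.328) / (0.05 + 0.328) ≈ 3.51323, so M₁ = 3.51323 × 88.4 ≈ 310.5695 million.
After the change m₂ = (1 + 0.381) / (0.05 + 0.381) ≈ 3.20418, so M₂ = 3.20418 × 88.4 ≈ 283.2495 million.
ΔM = M₂ − M₁ = 283.2495 − 310.5695 = -27.32 million.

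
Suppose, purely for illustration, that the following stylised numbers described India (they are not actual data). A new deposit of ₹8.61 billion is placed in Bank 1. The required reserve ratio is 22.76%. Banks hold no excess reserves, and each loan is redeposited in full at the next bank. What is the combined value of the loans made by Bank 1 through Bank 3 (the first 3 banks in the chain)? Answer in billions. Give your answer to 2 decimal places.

₹15.75 billion

Bank i lends (1 − rr)^i of the original deposit: Bank 1 lends 8.61·0.7724 ≈ 6.6504, Bank 2 lends 8.61·0.7724² ≈ 5.1367, and so on.
Summing a geometric series: total = 8.61·[0.7724·(1 − 0.7724^3) / (1 − 0.7724)] ≈ 15.7547 billion.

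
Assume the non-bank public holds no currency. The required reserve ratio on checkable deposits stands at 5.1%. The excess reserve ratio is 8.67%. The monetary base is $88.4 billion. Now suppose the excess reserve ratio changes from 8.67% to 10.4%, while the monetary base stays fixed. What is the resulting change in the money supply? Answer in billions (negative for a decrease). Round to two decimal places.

Initially m₁ = 1 / (0.051 + 0.0867) ≈ 7.26216, so M₁ = 7.26216 × 88.4 ≈ 641.9749 billion.
After the change m₂ = 1 / (0.051 + 0.104) ≈ 6.45161, so M₂ = 6.45161 × 88.4 ≈ 570.3223 billion.
ΔM = M₂ − M₁ = 570.3223 − 641.9749 = -71.6526 billion.

-71.65 billion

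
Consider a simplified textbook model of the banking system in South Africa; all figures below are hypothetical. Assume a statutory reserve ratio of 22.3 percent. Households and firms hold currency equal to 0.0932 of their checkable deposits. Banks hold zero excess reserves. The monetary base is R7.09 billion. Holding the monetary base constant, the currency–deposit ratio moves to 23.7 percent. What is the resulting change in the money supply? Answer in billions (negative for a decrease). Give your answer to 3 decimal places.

-5.446 billion

Initially m₁ = (1 + 0.0932) / (0.223 + 0.0932) ≈ 3.45731, so M₁ = 3.45731 × 7.09 ≈ 24.5123 billion.
After the change m₂ = (1 + 0.237) / (0.223 + 0.237) ≈ 2.68913, so M₂ = 2.68913 × 7.09 ≈ 19.0659 billion.
ΔM = M₂ − M₁ = 19.0659 − 24.5123 = -5.4464 billion.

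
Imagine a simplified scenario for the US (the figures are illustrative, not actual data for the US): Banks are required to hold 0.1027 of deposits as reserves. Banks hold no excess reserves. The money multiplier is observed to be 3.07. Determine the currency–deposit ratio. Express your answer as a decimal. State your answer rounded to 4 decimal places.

Using m = 3.07. From m = (1 + c)/(c + rr + e), rearranging gives 1 + c = m·(c + rr + e), so c·(1 − m) = m·(rr + e) − 1.
Hence c = [m·(rr + e) − 1]/(1 − m) = [3.07 × (0.1027 + 0) − 1] / (1 − 3.07) ≈ 0.330778.

0.3308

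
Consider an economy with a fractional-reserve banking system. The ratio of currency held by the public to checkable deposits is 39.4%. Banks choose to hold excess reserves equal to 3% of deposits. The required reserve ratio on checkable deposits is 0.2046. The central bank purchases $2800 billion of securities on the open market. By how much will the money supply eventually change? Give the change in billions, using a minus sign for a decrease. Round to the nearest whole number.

$6209 billion

The money multiplier is m = (1 + c) / (rr + e + c) = (1 + 0.394) / (0.2046 + 0.03 + 0.394) ≈ 2.21763.
The purchase adds 2800 billion of base, so ΔM = m × ΔMB = 2.21763 × (+2800) = 6209.364 billion.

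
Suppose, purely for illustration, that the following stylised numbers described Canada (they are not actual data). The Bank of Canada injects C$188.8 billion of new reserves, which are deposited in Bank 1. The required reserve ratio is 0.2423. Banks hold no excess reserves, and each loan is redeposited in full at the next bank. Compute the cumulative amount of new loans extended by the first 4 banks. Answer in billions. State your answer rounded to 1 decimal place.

Bank i lends (1 − rr)^i of the original deposit: Bank 1 lends 188.8·0.7577 ≈ 143.0538, Bank 2 lends 188.8·0.7577² ≈ 108.3918, and so on.
Summing a geometric series: total = 188.8·[0.7577·(1 − 0.7577^4) / (1 − 0.7577)] ≈ 395.8028 billion.

C$395.8 billion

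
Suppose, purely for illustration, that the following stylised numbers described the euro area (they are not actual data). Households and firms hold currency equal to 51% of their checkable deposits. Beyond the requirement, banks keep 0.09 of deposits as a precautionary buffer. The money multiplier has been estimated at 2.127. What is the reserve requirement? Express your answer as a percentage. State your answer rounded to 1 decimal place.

Using m = 2.127. Since m = (1 + c)/(c + rr + e), the denominator satisfies c + rr + e = (1 + c)/m = (1 + 0.51) / 2.127 ≈ 0.709920.
With c = 0.51 and e = 0.09, the reserve requirement is 0.709920 − 0.51 − 0.09 = 0.10992.

11.0%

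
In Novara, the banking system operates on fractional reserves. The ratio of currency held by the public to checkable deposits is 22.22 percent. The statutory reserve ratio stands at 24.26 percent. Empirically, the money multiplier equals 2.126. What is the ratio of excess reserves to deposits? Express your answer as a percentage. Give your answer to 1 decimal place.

Using m = 2.126. Since m = (1 + c)/(c + rr + e), the denominator satisfies c + rr + e = (1 + c)/m = (1 + 0.2222) / 2.126 ≈ 0.574882.
With c = 0.2222 and rr = 0.2426, the ratio of excess reserves to deposits is 0.574882 − 0.2222 − 0.2426 = 0.110082.

11.0%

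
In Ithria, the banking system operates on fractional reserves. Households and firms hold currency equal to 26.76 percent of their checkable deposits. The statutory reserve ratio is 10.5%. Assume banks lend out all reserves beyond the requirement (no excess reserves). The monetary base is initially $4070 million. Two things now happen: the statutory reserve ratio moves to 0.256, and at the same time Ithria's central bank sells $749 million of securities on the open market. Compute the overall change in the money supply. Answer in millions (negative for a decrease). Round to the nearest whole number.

-5806 million

Before: m₁ = (1 + 0.2676) / (0.105 + 0.2676) ≈ 3.40204, MB₁ = 4070, so M₁ = 3.40204 × 4070 = 13846.3028 million.
After: m₂ = (1 + 0.2676) / (0.256 + 0.2676) ≈ 2.42093, MB₂ = 4070 − 749 = 3321, so M₂ = 2.42093 × 3321 ≈ 8039.9085 million.
ΔM = M₂ − M₁ = 8039.9085 − 13846.3028 = -5806.3943 million.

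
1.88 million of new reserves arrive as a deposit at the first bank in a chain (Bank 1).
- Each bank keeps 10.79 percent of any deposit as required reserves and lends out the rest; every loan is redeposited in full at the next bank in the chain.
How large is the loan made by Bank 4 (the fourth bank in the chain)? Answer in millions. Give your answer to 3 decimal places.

1.191 million

Each bank lends a fraction (1 − rr) = 0.8921 of the deposit it receives, so Bank 4 receives 1.88·0.8921^3 and lends 1.88·0.8921^4 ≈ 1.1907 million.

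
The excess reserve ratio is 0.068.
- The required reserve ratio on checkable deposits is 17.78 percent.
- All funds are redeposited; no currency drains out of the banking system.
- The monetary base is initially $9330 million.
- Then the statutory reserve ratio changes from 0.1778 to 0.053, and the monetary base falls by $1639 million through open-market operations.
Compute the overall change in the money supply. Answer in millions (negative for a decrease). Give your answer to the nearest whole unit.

$25604 million

Before: m₁ = 1 / (0.1778 + 0.068) ≈ 4.06835, MB₁ = 9330, so M₁ = 4.06835 × 9330 = 37957.7055 million.
After: m₂ = 1 / (0.053 + 0.068) ≈ 8.26446, MB₂ = 9330 − 1639 = 7691, so M₂ = 8.26446 × 7691 ≈ 63561.9619 million.
ΔM = M₂ − M₁ = 63561.9619 − 37957.7055 = 25604.2564 million.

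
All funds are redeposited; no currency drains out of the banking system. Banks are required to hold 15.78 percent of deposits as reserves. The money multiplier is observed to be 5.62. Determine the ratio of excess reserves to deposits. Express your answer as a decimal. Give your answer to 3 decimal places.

Using m = 5.62. Since m = (1 + c)/(c + rr + e), the denominator satisfies c + rr + e = (1 + c)/m = (1 + 0) / 5.62 ≈ 0.177936.
With c = 0 and rr = 0.1578, the ratio of excess reserves to deposits is 0.177936 − 0 − 0.1578 = 0.020136.

0.020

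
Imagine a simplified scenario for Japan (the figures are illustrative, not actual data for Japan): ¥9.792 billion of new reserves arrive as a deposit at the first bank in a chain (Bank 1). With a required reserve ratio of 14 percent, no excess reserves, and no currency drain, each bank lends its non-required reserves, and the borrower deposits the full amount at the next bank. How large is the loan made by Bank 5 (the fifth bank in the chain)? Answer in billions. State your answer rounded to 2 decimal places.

Each bank lends a fraction (1 − rr) = 0.8600 of the deposit it receives, so Bank 5 receives 9.792·0.8600^4 and lends 9.792·0.8600^5 ≈ 4.6064 billion.

¥4.61 billion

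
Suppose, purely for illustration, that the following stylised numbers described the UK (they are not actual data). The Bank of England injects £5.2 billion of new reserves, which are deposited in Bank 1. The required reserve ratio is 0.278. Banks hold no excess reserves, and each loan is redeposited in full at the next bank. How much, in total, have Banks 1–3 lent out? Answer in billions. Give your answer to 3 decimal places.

£8.422 billion

Bank i lends (1 − rr)^i of the original deposit: Bank 1 lends 5.2·0.7220 = 3.7544, Bank 2 lends 5.2·0.7220² ≈ 2.7107, and so on.
Summing a geometric series: total = 5.2·[0.7220·(1 − 0.7220^3) / (1 − 0.7220)] ≈ 8.4222 billion.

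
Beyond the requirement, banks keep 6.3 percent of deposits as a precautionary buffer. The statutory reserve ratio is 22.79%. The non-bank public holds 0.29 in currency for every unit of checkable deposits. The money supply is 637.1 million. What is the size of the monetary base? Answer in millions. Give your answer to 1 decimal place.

The money multiplier is m = (1 + c) / (rr + e + c) = (1 + 0.29) / (0.2279 + 0.063 + 0.29) ≈ 2.22069.
MB = M / m = 637.1 / 2.22069 ≈ 286.8928 million.

286.9 million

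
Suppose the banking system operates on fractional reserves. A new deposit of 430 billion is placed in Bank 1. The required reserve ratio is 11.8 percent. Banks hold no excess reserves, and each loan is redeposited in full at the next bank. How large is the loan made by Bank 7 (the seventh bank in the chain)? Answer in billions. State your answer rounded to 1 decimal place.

Each bank lends a fraction (1 − rr) = 0.8820 of the deposit it receives, so Bank 7 receives 430·0.8820^6 and lends 430·0.8820^7 ≈ 178.5454 billion.

178.5 billion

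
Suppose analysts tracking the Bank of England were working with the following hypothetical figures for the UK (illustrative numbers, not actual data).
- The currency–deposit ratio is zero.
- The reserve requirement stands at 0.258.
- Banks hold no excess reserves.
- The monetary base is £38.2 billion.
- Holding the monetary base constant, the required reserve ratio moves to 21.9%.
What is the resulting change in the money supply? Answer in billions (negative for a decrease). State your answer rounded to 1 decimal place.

£26.4 billion

Initially m₁ = 1 / (0.258) ≈ 3.8760, so M₁ = 3.8760 × 38.2 = 148.0632 billion.
After the change m₂ = 1 / (0.219) ≈ 4.5662, so M₂ = 4.5662 × 38.2 ≈ 174.4288 billion.
ΔM = M₂ − M₁ = 174.4288 − 148.0632 = 26.3656 billion.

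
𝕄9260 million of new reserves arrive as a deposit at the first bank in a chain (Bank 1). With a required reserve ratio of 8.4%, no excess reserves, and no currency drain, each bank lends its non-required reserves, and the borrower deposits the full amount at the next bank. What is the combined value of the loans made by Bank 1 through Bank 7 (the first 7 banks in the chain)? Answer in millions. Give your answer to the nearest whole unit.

Bank i lends (1 − rr)^i of the original deposit: Bank 1 lends 9260·0.9160 = 8482.1600, Bank 2 lends 9260·0.9160² ≈ 7769.6586, and so on.
Summing a geometric series: total = 9260·[0.9160·(1 − 0.9160^7) / (1 − 0.9160)] ≈ 46340.0077 million.

𝕄46340 million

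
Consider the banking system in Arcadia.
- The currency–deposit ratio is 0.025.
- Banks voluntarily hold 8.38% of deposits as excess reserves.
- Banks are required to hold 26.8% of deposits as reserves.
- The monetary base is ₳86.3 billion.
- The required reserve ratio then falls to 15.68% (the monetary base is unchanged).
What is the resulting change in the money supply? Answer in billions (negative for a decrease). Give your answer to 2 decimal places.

Initially m₁ = (1 + 0.025) / (0.268 + 0.0838 + 0.025) ≈ 2.72028, so M₁ = 2.72028 × 86.3 ≈ 234.7602 billion.
After the change m₂ = (1 + 0.025) / (0.1568 + 0.0838 + 0.025) ≈ 3.85919, so M₂ = 3.85919 × 86.3 ≈ 333.0481 billion.
ΔM = M₂ − M₁ = 333.0481 − 234.7602 = 98.2879 billion.

₳98.29 billion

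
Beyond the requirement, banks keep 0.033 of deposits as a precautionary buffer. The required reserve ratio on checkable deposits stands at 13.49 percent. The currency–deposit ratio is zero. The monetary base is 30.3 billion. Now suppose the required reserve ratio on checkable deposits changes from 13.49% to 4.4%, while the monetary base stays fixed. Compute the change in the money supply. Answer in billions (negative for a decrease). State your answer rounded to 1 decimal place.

213.0 billion

Initially m₁ = 1 / (0.1349 + 0.033) ≈ 5.9559, so M₁ = 5.9559 × 30.3 ≈ 180.4638 billion.
After the change m₂ = 1 / (0.044 + 0.033) ≈ 12.9870, so M₂ = 12.9870 × 30.3 = 393.5061 billion.
ΔM = M₂ − M₁ = 393.5061 − 180.4638 = 213.0423 billion.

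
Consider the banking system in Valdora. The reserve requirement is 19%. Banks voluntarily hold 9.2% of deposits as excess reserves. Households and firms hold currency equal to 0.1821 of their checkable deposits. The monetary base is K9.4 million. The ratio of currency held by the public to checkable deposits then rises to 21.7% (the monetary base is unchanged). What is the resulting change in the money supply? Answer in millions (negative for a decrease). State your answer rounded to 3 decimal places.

-1.017 million

Initially m₁ = (1 + 0.1821) / (0.19 + 0.092 + 0.1821) ≈ 2.54708, so M₁ = 2.54708 × 9.4 ≈ 23.9426 million.
After the change m₂ = (1 + 0.217) / (0.19 + 0.092 + 0.217) ≈ 2.43888, so M₂ = 2.43888 × 9.4 ≈ 22.9255 million.
ΔM = M₂ − M₁ = 22.9255 − 23.9426 = -1.0171 million.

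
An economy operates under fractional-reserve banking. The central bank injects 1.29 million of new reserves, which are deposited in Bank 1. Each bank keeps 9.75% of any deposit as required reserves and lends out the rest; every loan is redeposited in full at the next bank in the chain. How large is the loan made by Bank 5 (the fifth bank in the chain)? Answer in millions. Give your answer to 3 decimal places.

Each bank lends a fraction (1 − rr) = 0.9025 of the deposit it receives, so Bank 5 receives 1.29·0.9025^4 and lends 1.29·0.9025^5 ≈ 0.7724 million.

0.772 million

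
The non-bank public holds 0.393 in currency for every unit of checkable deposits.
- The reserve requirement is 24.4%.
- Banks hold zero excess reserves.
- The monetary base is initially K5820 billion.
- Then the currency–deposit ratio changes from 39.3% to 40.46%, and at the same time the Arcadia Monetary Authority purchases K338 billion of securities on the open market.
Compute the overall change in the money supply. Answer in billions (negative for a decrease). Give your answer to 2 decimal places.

K608.43 billion

Before: m₁ = (1 + 0.393) / (0.244 + 0.393) ≈ 2.1868132, MB₁ = 5820, so M₁ = 2.1868132 × 5820 ≈ 12727.2528 billion.
After: m₂ = (1 + 0.4046) / (0.244 + 0.4046) ≈ 2.1655874, MB₂ = 5820 + 338 = 6158, so M₂ = 2.1655874 × 6158 ≈ 13335.6872 billion.
ΔM = M₂ − M₁ = 13335.6872 − 12727.2528 = 608.4344 billion.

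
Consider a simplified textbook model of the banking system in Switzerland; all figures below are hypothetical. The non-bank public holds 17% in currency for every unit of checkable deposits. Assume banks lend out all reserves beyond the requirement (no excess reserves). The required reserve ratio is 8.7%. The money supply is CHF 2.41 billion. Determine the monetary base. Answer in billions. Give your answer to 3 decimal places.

The money multiplier is m = (1 + c) / (rr + c) = (1 + 0.17) / (0.087 + 0.17) ≈ 4.55253.
MB = M / m = 2.41 / 4.55253 ≈ 0.5294 billion.

CHF 0.529 billion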